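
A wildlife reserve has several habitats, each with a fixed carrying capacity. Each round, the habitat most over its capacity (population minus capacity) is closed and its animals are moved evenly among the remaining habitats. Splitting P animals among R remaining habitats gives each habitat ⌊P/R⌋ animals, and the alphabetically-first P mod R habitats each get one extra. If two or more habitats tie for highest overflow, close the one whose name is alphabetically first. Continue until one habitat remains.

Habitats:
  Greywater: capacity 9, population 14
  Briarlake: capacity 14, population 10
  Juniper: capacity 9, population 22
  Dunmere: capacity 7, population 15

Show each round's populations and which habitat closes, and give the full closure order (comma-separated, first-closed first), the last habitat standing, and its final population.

Closure order: Juniper, Dunmere, Greywater
Last habitat: Briarlake with 61 animals

Round 1: Briarlake=10 Dunmere=15 Greywater=14 Juniper=22 → close Juniper (overflow 13)
  22÷3 = 7 each, +1 to first 1
Round 2: Briarlake=18 Dunmere=22 Greywater=21 → close Dunmere (overflow 15)
  22÷2 = 11 each, +1 to first 0
Round 3: Briarlake=29 Greywater=32 → close Greywater (overflow 23)
  32÷1 = 32 each, +1 to first 0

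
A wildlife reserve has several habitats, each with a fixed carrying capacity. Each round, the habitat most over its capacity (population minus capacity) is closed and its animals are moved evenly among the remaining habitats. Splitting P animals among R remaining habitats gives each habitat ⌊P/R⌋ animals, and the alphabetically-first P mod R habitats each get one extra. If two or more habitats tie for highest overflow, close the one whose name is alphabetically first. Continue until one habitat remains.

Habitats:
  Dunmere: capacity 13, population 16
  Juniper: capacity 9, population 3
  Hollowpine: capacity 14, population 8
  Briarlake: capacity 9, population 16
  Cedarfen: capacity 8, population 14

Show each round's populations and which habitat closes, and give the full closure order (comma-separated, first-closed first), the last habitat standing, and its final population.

Closure order: Briarlake, Cedarfen, Dunmere, Hollowpine
Last habitat: Juniper with 57 animals

Round 1: Briarlake=16 Cedarfen=14 Dunmere=16 Hollowpine=8 Juniper=3 → close Briarlake (overflow 7)
  16÷4 = 4 each, +1 to first 0
Round 2: Cedarfen=18 Dunmere=20 Hollowpine=12 Juniper=7 → close Cedarfen (overflow 10)
  18÷3 = 6 each, +1 to first 0
Round 3: Dunmere=26 Hollowpine=18 Juniper=13 → close Dunmere (overflow 13)
  26÷2 = 13 each, +1 to first 0
Round 4: Hollowpine=31 Juniper=26 → close Hollowpine (overflow 17)
  31÷1 = 31 each, +1 to first 0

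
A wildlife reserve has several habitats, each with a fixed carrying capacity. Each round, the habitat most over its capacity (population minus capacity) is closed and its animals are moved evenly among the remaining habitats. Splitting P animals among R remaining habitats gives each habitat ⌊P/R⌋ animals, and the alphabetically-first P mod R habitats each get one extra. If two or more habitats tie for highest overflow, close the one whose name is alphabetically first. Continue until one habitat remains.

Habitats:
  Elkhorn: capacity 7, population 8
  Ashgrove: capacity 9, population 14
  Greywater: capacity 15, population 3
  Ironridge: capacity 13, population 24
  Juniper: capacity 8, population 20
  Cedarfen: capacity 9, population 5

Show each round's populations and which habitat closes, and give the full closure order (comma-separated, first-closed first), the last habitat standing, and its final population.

Round 1: Ashgrove=14 Cedarfen=5 Elkhorn=8 Greywater=3 Ironridge=24 Juniper=20 → close Juniper (overflow 12)
  20÷5 = 4 each, +1 to first 0
Round 2: Ashgrove=18 Cedarfen=9 Elkhorn=12 Greywater=7 Ironridge=28 → close Ironridge (overflow 15)
  28÷4 = 7 each, +1 to first 0
Round 3: Ashgrove=25 Cedarfen=16 Elkhorn=19 Greywater=14 → close Ashgrove (overflow 16)
  25÷3 = 8 each, +1 to first 1
Round 4: Cedarfen=25 Elkhorn=27 Greywater=22 → close Elkhorn (overflow 20)
  27÷2 = 13 each, +1 to first 1
Round 5: Cedarfen=39 Greywater=35 → close Cedarfen (overflow 30)
  39÷1 = 39 each, +1 to first 0

Closure order: Juniper, Ironridge, Ashgrove, Elkhorn, Cedarfen
Last habitat: Greywater with 74 animals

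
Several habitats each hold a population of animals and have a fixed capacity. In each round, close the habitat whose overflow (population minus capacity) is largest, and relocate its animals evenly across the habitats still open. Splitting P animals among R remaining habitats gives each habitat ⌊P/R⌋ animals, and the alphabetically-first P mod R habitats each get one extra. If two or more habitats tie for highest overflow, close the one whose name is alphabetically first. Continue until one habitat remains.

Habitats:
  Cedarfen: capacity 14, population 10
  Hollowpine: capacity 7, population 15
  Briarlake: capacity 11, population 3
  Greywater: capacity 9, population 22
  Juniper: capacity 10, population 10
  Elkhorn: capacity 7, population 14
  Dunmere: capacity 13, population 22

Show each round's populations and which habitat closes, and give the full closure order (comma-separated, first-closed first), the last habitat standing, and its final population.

Round 1: Briarlake=3 Cedarfen=10 Dunmere=22 Elkhorn=14 Greywater=22 Hollowpine=15 Juniper=10 → close Greywater (overflow 13)
  22÷6 = 3 each, +1 to first 4
Round 2: Briarlake=7 Cedarfen=14 Dunmere=26 Elkhorn=18 Hollowpine=18 Juniper=13 → close Dunmere (overflow 13)
  26÷5 = 5 each, +1 to first 1
Round 3: Briarlake=13 Cedarfen=19 Elkhorn=23 Hollowpine=23 Juniper=18 → close Elkhorn (overflow 16)
  23÷4 = 5 each, +1 to first 3
Round 4: Briarlake=19 Cedarfen=25 Hollowpine=29 Juniper=23 → close Hollowpine (overflow 22)
  29÷3 = 9 each, +1 to first 2
Round 5: Briarlake=29 Cedarfen=35 Juniper=32 → close Juniper (overflow 22)
  32÷2 = 16 each, +1 to first 0
Round 6: Briarlake=45 Cedarfen=51 → close Cedarfen (overflow 37)
  51÷1 = 51 each, +1 to first 0

Closure order: Greywater, Dunmere, Elkhorn, Hollowpine, Juniper, Cedarfen
Last habitat: Briarlake with 96 animals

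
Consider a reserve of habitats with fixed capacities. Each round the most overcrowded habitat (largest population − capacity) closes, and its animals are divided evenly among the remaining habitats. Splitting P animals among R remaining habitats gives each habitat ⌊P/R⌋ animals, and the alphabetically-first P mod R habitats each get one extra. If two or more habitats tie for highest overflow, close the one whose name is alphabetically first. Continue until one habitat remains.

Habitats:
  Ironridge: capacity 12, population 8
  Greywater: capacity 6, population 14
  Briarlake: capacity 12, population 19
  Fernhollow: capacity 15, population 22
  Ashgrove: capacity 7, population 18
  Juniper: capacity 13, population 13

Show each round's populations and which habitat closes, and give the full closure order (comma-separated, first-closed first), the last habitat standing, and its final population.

Closure order: Ashgrove, Greywater, Briarlake, Fernhollow, Juniper
Last habitat: Ironridge with 94 animals

Round 1: Ashgrove=18 Briarlake=19 Fernhollow=22 Greywater=14 Ironridge=8 Juniper=13 → close Ashgrove (overflow 11)
  18÷5 = 3 each, +1 to first 3
Round 2: Briarlake=23 Fernhollow=26 Greywater=18 Ironridge=11 Juniper=16 → close Greywater (overflow 12)
  18÷4 = 4 each, +1 to first 2
Round 3: Briarlake=28 Fernhollow=31 Ironridge=15 Juniper=20 → close Briarlake (overflow 16)
  28÷3 = 9 each, +1 to first 1
Round 4: Fernhollow=41 Ironridge=24 Juniper=29 → close Fernhollow (overflow 26)
  41÷2 = 20 each, +1 to first 1
Round 5: Ironridge=45 Juniper=49 → close Juniper (overflow 36)
  49÷1 = 49 each, +1 to first 0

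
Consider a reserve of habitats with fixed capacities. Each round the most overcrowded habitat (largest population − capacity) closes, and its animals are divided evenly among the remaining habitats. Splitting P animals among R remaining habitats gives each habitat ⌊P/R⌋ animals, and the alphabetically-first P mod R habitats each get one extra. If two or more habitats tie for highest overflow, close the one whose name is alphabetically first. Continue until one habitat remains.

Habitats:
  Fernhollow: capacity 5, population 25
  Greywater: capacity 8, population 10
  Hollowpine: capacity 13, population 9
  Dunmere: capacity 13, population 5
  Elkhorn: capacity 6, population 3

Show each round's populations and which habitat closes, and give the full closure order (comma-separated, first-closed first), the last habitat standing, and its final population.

Round 1: Dunmere=5 Elkhorn=3 Fernhollow=25 Greywater=10 Hollowpine=9 → close Fernhollow (overflow 20)
  25÷4 = 6 each, +1 to first 1
Round 2: Dunmere=12 Elkhorn=9 Greywater=16 Hollowpine=15 → close Greywater (overflow 8)
  16÷3 = 5 each, +1 to first 1
Round 3: Dunmere=18 Elkhorn=14 Hollowpine=20 → close Elkhorn (overflow 8)
  14÷2 = 7 each, +1 to first 0
Round 4: Dunmere=25 Hollowpine=27 → close Hollowpine (overflow 14)
  27÷1 = 27 each, +1 to first 0

Closure order: Fernhollow, Greywater, Elkhorn, Hollowpine
Last habitat: Dunmere with 52 animals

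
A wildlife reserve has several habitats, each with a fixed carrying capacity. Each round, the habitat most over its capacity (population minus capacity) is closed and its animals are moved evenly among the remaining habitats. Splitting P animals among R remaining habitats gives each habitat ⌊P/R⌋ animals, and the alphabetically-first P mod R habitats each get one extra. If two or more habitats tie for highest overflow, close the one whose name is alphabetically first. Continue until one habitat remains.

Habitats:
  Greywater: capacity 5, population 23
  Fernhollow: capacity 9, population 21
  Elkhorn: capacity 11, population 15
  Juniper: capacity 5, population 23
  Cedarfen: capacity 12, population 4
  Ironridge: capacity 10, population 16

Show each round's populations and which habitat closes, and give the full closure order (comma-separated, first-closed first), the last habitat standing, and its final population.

Round 1: Cedarfen=4 Elkhorn=15 Fernhollow=21 Greywater=23 Ironridge=16 Juniper=23 → close Greywater (overflow 18)
  23÷5 = 4 each, +1 to first 3
Round 2: Cedarfen=9 Elkhorn=20 Fernhollow=26 Ironridge=20 Juniper=27 → close Juniper (overflow 22)
  27÷4 = 6 each, +1 to first 3
Round 3: Cedarfen=16 Elkhorn=27 Fernhollow=33 Ironridge=26 → close Fernhollow (overflow 24)
  33÷3 = 11 each, +1 to first 0
Round 4: Cedarfen=27 Elkhorn=38 Ironridge=37 → close Elkhorn (overflow 27)
  38÷2 = 19 each, +1 to first 0
Round 5: Cedarfen=46 Ironridge=56 → close Ironridge (overflow 46)
  56÷1 = 56 each, +1 to first 0

Closure order: Greywater, Juniper, Fernhollow, Elkhorn, Ironridge
Last habitat: Cedarfen with 102 animals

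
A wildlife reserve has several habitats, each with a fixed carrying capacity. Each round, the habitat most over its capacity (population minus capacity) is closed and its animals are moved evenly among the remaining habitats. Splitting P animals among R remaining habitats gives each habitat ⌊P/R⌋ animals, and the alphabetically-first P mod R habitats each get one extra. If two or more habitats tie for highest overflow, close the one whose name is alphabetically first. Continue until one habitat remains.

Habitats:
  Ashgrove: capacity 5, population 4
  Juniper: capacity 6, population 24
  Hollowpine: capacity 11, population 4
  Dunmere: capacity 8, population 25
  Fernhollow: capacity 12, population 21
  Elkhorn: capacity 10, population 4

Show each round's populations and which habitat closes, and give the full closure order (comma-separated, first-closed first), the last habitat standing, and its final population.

Closure order: Juniper, Dunmere, Fernhollow, Ashgrove, Elkhorn
Last habitat: Hollowpine with 82 animals

Round 1: Ashgrove=4 Dunmere=25 Elkhorn=4 Fernhollow=21 Hollowpine=4 Juniper=24 → close Juniper (overflow 18)
  24÷5 = 4 each, +1 to first 4
Round 2: Ashgrove=9 Dunmere=30 Elkhorn=9 Fernhollow=26 Hollowpine=8 → close Dunmere (overflow 22)
  30÷4 = 7 each, +1 to first 2
Round 3: Ashgrove=17 Elkhorn=17 Fernhollow=33 Hollowpine=15 → close Fernhollow (overflow 21)
  33÷3 = 11 each, +1 to first 0
Round 4: Ashgrove=28 Elkhorn=28 Hollowpine=26 → close Ashgrove (overflow 23)
  28÷2 = 14 each, +1 to first 0
Round 5: Elkhorn=42 Hollowpine=40 → close Elkhorn (overflow 32)
  42÷1 = 42 each, +1 to first 0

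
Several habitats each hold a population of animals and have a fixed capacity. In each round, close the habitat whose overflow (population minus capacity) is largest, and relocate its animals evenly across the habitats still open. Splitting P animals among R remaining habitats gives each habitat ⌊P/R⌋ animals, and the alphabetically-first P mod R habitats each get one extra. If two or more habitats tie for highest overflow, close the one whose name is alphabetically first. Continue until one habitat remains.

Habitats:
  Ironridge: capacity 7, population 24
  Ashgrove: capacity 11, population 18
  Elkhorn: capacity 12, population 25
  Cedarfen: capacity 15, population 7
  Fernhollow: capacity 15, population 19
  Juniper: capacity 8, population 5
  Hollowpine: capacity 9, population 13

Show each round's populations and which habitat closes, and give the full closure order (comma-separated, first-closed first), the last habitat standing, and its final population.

Round 1: Ashgrove=18 Cedarfen=7 Elkhorn=25 Fernhollow=19 Hollowpine=13 Ironridge=24 Juniper=5 → close Ironridge (overflow 17)
  24÷6 = 4 each, +1 to first 0
Round 2: Ashgrove=22 Cedarfen=11 Elkhorn=29 Fernhollow=23 Hollowpine=17 Juniper=9 → close Elkhorn (overflow 17)
  29÷5 = 5 each, +1 to first 4
Round 3: Ashgrove=28 Cedarfen=17 Fernhollow=29 Hollowpine=23 Juniper=14 → close Ashgrove (overflow 17)
  28÷4 = 7 each, +1 to first 0
Round 4: Cedarfen=24 Fernhollow=36 Hollowpine=30 Juniper=21 → close Fernhollow (overflow 21)
  36÷3 = 12 each, +1 to first 0
Round 5: Cedarfen=36 Hollowpine=42 Juniper=33 → close Hollowpine (overflow 33)
  42÷2 = 21 each, +1 to first 0
Round 6: Cedarfen=57 Juniper=54 → close Juniper (overflow 46)
  54÷1 = 54 each, +1 to first 0

Closure order: Ironridge, Elkhorn, Ashgrove, Fernhollow, Hollowpine, Juniper
Last habitat: Cedarfen with 111 animals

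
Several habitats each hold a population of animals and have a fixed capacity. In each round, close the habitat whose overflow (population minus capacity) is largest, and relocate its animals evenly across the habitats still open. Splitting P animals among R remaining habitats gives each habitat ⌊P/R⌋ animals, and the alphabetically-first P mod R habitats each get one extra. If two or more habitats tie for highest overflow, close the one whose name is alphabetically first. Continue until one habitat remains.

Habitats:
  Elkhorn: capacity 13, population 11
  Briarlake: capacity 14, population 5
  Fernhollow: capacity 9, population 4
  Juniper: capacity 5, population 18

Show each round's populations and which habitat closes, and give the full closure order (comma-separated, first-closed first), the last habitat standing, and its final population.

Closure order: Juniper, Elkhorn, Fernhollow
Last habitat: Briarlake with 38 animals

Round 1: Briarlake=5 Elkhorn=11 Fernhollow=4 Juniper=18 → close Juniper (overflow 13)
  18÷3 = 6 each, +1 to first 0
Round 2: Briarlake=11 Elkhorn=17 Fernhollow=10 → close Elkhorn (overflow 4)
  17÷2 = 8 each, +1 to first 1
Round 3: Briarlake=20 Fernhollow=18 → close Fernhollow (overflow 9)
  18÷1 = 18 each, +1 to first 0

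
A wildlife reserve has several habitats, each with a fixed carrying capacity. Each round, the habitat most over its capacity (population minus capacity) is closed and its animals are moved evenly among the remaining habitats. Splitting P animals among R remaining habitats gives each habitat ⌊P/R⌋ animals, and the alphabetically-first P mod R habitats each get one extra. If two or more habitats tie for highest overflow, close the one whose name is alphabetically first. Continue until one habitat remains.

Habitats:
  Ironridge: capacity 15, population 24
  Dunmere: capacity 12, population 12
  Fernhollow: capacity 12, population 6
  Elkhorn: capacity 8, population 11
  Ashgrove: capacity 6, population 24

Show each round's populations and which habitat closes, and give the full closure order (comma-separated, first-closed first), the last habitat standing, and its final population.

Round 1: Ashgrove=24 Dunmere=12 Elkhorn=11 Fernhollow=6 Ironridge=24 → close Ashgrove (overflow 18)
  24÷4 = 6 each, +1 to first 0
Round 2: Dunmere=18 Elkhorn=17 Fernhollow=12 Ironridge=30 → close Ironridge (overflow 15)
  30÷3 = 10 each, +1 to first 0
Round 3: Dunmere=28 Elkhorn=27 Fernhollow=22 → close Elkhorn (overflow 19)
  27÷2 = 13 each, +1 to first 1
Round 4: Dunmere=42 Fernhollow=35 → close Dunmere (overflow 30)
  42÷1 = 42 each, +1 to first 0

Closure order: Ashgrove, Ironridge, Elkhorn, Dunmere
Last habitat: Fernhollow with 77 animals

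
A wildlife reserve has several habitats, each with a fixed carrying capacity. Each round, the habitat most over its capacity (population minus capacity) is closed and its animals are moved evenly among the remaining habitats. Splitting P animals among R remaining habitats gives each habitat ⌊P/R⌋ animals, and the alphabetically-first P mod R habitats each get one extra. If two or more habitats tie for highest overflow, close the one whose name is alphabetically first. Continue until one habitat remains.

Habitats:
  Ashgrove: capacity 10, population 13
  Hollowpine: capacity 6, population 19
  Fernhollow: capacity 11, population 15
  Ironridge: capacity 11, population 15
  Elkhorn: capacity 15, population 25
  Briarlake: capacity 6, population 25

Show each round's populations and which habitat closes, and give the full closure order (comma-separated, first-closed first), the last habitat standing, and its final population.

Closure order: Briarlake, Hollowpine, Elkhorn, Fernhollow, Ironridge
Last habitat: Ashgrove with 112 animals

Round 1: Ashgrove=13 Briarlake=25 Elkhorn=25 Fernhollow=15 Hollowpine=19 Ironridge=15 → close Briarlake (overflow 19)
  25÷5 = 5 each, +1 to first 0
Round 2: Ashgrove=18 Elkhorn=30 Fernhollow=20 Hollowpine=24 Ironridge=20 → close Hollowpine (overflow 18)
  24÷4 = 6 each, +1 to first 0
Round 3: Ashgrove=24 Elkhorn=36 Fernhollow=26 Ironridge=26 → close Elkhorn (overflow 21)
  36÷3 = 12 each, +1 to first 0
Round 4: Ashgrove=36 Fernhollow=38 Ironridge=38 → close Fernhollow (overflow 27)
  38÷2 = 19 each, +1 to first 0
Round 5: Ashgrove=55 Ironridge=57 → close Ironridge (overflow 46)
  57÷1 = 57 each, +1 to first 0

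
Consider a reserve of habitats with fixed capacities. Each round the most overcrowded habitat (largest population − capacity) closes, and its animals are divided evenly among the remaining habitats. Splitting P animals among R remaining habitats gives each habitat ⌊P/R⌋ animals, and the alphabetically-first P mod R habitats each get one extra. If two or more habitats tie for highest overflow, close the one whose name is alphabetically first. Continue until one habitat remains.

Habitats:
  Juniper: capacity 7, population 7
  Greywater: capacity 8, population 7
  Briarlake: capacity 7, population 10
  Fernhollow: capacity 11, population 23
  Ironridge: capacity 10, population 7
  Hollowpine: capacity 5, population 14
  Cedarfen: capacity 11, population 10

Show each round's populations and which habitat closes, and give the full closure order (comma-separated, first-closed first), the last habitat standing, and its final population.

Round 1: Briarlake=10 Cedarfen=10 Fernhollow=23 Greywater=7 Hollowpine=14 Ironridge=7 Juniper=7 → close Fernhollow (overflow 12)
  23÷6 = 3 each, +1 to first 5
Round 2: Briarlake=14 Cedarfen=14 Greywater=11 Hollowpine=18 Ironridge=11 Juniper=10 → close Hollowpine (overflow 13)
  18÷5 = 3 each, +1 to first 3
Round 3: Briarlake=18 Cedarfen=18 Greywater=15 Ironridge=14 Juniper=13 → close Briarlake (overflow 11)
  18÷4 = 4 each, +1 to first 2
Round 4: Cedarfen=23 Greywater=20 Ironridge=18 Juniper=17 → close Cedarfen (overflow 12)
  23÷3 = 7 each, +1 to first 2
Round 5: Greywater=28 Ironridge=26 Juniper=24 → close Greywater (overflow 20)
  28÷2 = 14 each, +1 to first 0
Round 6: Ironridge=40 Juniper=38 → close Juniper (overflow 31)
  38÷1 = 38 each, +1 to first 0

Closure order: Fernhollow, Hollowpine, Briarlake, Cedarfen, Greywater, Juniper
Last habitat: Ironridge with 78 animals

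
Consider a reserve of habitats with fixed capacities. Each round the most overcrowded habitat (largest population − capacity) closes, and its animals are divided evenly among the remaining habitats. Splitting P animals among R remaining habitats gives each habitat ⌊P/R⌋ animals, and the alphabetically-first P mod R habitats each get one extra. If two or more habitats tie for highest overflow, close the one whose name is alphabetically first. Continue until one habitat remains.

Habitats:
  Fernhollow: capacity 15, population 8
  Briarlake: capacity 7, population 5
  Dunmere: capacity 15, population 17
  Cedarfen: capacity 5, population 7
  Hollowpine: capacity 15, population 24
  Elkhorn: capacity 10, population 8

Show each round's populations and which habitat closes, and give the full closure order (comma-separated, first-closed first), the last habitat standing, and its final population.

Round 1: Briarlake=5 Cedarfen=7 Dunmere=17 Elkhorn=8 Fernhollow=8 Hollowpine=24 → close Hollowpine (overflow 9)
  24÷5 = 4 each, +1 to first 4
Round 2: Briarlake=10 Cedarfen=12 Dunmere=22 Elkhorn=13 Fernhollow=12 → close Cedarfen (overflow 7)
  12÷4 = 3 each, +1 to first 0
Round 3: Briarlake=13 Dunmere=25 Elkhorn=16 Fernhollow=15 → close Dunmere (overflow 10)
  25÷3 = 8 each, +1 to first 1
Round 4: Briarlake=22 Elkhorn=24 Fernhollow=23 → close Briarlake (overflow 15)
  22÷2 = 11 each, +1 to first 0
Round 5: Elkhorn=35 Fernhollow=34 → close Elkhorn (overflow 25)
  35÷1 = 35 each, +1 to first 0

Closure order: Hollowpine, Cedarfen, Dunmere, Briarlake, Elkhorn
Last habitat: Fernhollow with 69 animals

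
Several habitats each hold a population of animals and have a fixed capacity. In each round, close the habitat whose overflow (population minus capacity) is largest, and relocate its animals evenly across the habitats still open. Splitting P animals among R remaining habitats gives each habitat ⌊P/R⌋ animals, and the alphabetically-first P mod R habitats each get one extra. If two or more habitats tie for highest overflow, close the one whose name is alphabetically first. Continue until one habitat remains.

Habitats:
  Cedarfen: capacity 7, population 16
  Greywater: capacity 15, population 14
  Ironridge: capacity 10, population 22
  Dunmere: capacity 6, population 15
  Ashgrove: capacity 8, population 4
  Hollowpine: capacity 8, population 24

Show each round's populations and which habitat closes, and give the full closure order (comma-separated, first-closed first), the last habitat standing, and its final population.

Round 1: Ashgrove=4 Cedarfen=16 Dunmere=15 Greywater=14 Hollowpine=24 Ironridge=22 → close Hollowpine (overflow 16)
  24÷5 = 4 each, +1 to first 4
Round 2: Ashgrove=9 Cedarfen=21 Dunmere=20 Greywater=19 Ironridge=26 → close Ironridge (overflow 16)
  26÷4 = 6 each, +1 to first 2
Round 3: Ashgrove=16 Cedarfen=28 Dunmere=26 Greywater=25 → close Cedarfen (overflow 21)
  28÷3 = 9 each, +1 to first 1
Round 4: Ashgrove=26 Dunmere=35 Greywater=34 → close Dunmere (overflow 29)
  35÷2 = 17 each, +1 to first 1
Round 5: Ashgrove=44 Greywater=51 → close Ashgrove (overflow 36)
  44÷1 = 44 each, +1 to first 0

Closure order: Hollowpine, Ironridge, Cedarfen, Dunmere, Ashgrove
Last habitat: Greywater with 95 animals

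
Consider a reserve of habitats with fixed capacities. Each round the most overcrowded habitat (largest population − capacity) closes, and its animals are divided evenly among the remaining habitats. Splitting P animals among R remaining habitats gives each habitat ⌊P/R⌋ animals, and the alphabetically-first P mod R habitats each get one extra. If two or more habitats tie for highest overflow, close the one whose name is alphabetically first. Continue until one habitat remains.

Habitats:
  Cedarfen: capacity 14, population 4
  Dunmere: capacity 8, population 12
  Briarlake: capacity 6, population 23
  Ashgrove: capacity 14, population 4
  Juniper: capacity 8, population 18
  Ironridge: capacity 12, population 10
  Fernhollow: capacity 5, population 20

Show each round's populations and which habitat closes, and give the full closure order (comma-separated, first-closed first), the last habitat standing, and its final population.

Round 1: Ashgrove=4 Briarlake=23 Cedarfen=4 Dunmere=12 Fernhollow=20 Ironridge=10 Juniper=18 → close Briarlake (overflow 17)
  23÷6 = 3 each, +1 to first 5
Round 2: Ashgrove=8 Cedarfen=8 Dunmere=16 Fernhollow=24 Ironridge=14 Juniper=21 → close Fernhollow (overflow 19)
  24÷5 = 4 each, +1 to first 4
Round 3: Ashgrove=13 Cedarfen=13 Dunmere=21 Ironridge=19 Juniper=25 → close Juniper (overflow 17)
  25÷4 = 6 each, +1 to first 1
Round 4: Ashgrove=20 Cedarfen=19 Dunmere=27 Ironridge=25 → close Dunmere (overflow 19)
  27÷3 = 9 each, +1 to first 0
Round 5: Ashgrove=29 Cedarfen=28 Ironridge=34 → close Ironridge (overflow 22)
  34÷2 = 17 each, +1 to first 0
Round 6: Ashgrove=46 Cedarfen=45 → close Ashgrove (overflow 32)
  46÷1 = 46 each, +1 to first 0

Closure order: Briarlake, Fernhollow, Juniper, Dunmere, Ironridge, Ashgrove
Last habitat: Cedarfen with 91 animals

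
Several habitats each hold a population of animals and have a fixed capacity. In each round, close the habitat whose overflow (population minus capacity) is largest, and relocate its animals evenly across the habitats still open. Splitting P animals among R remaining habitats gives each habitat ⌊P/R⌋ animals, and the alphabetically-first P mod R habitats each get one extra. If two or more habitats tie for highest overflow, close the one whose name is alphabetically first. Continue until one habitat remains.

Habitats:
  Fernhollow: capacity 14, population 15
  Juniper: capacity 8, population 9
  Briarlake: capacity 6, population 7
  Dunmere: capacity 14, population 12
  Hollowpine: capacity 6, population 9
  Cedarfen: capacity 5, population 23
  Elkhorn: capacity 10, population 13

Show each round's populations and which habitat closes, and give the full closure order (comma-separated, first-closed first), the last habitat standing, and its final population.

Round 1: Briarlake=7 Cedarfen=23 Dunmere=12 Elkhorn=13 Fernhollow=15 Hollowpine=9 Juniper=9 → close Cedarfen (overflow 18)
  23÷6 = 3 each, +1 to first 5
Round 2: Briarlake=11 Dunmere=16 Elkhorn=17 Fernhollow=19 Hollowpine=13 Juniper=12 → close Elkhorn (overflow 7)
  17÷5 = 3 each, +1 to first 2
Round 3: Briarlake=15 Dunmere=20 Fernhollow=22 Hollowpine=16 Juniper=15 → close Hollowpine (overflow 10)
  16÷4 = 4 each, +1 to first 0
Round 4: Briarlake=19 Dunmere=24 Fernhollow=26 Juniper=19 → close Briarlake (overflow 13)
  19÷3 = 6 each, +1 to first 1
Round 5: Dunmere=31 Fernhollow=32 Juniper=25 → close Fernhollow (overflow 18)
  32÷2 = 16 each, +1 to first 0
Round 6: Dunmere=47 Juniper=41 → close Dunmere (overflow 33)
  47÷1 = 47 each, +1 to first 0

Closure order: Cedarfen, Elkhorn, Hollowpine, Briarlake, Fernhollow, Dunmere
Last habitat: Juniper with 88 animals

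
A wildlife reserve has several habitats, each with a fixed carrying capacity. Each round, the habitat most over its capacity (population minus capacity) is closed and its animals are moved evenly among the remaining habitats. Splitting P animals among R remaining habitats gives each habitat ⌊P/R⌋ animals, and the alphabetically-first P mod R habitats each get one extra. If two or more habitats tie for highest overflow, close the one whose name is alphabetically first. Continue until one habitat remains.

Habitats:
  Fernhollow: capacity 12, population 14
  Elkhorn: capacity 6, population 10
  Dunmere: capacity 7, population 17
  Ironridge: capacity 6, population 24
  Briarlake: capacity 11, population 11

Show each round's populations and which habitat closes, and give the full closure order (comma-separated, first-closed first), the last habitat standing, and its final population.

Round 1: Briarlake=11 Dunmere=17 Elkhorn=10 Fernhollow=14 Ironridge=24 → close Ironridge (overflow 18)
  24÷4 = 6 each, +1 to first 0
Round 2: Briarlake=17 Dunmere=23 Elkhorn=16 Fernhollow=20 → close Dunmere (overflow 16)
  23÷3 = 7 each, +1 to first 2
Round 3: Briarlake=25 Elkhorn=24 Fernhollow=27 → close Elkhorn (overflow 18)
  24÷2 = 12 each, +1 to first 0
Round 4: Briarlake=37 Fernhollow=39 → close Fernhollow (overflow 27)
  39÷1 = 39 each, +1 to first 0

Closure order: Ironridge, Dunmere, Elkhorn, Fernhollow
Last habitat: Briarlake with 76 animals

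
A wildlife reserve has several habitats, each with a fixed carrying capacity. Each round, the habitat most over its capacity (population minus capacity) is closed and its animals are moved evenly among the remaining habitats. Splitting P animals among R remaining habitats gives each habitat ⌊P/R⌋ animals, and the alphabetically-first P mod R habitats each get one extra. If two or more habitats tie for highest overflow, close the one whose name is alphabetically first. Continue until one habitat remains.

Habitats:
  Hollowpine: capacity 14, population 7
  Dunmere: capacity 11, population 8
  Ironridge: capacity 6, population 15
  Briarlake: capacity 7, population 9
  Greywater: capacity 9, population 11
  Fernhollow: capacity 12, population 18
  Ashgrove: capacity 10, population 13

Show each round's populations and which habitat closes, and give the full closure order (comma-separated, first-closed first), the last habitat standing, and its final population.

Closure order: Ironridge, Fernhollow, Ashgrove, Briarlake, Greywater, Dunmere
Last habitat: Hollowpine with 81 animals

Round 1: Ashgrove=13 Briarlake=9 Dunmere=8 Fernhollow=18 Greywater=11 Hollowpine=7 Ironridge=15 → close Ironridge (overflow 9)
  15÷6 = 2 each, +1 to first 3
Round 2: Ashgrove=16 Briarlake=12 Dunmere=11 Fernhollow=20 Greywater=13 Hollowpine=9 → close Fernhollow (overflow 8)
  20÷5 = 4 each, +1 to first 0
Round 3: Ashgrove=20 Briarlake=16 Dunmere=15 Greywater=17 Hollowpine=13 → close Ashgrove (overflow 10)
  20÷4 = 5 each, +1 to first 0
Round 4: Briarlake=21 Dunmere=20 Greywater=22 Hollowpine=18 → close Briarlake (overflow 14)
  21÷3 = 7 each, +1 to first 0
Round 5: Dunmere=27 Greywater=29 Hollowpine=25 → close Greywater (overflow 20)
  29÷2 = 14 each, +1 to first 1
Round 6: Dunmere=42 Hollowpine=39 → close Dunmere (overflow 31)
  42÷1 = 42 each, +1 to first 0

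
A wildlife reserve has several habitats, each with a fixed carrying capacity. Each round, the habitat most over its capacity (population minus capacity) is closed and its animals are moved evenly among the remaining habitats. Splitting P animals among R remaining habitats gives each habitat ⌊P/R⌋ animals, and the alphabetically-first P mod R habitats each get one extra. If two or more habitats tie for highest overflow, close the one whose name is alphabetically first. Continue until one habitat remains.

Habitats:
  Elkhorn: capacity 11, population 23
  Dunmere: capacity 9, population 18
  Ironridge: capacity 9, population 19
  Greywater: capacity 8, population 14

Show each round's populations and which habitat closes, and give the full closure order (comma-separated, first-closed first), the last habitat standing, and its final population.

Closure order: Elkhorn, Dunmere, Ironridge
Last habitat: Greywater with 74 animals

Round 1: Dunmere=18 Elkhorn=23 Greywater=14 Ironridge=19 → close Elkhorn (overflow 12)
  23÷3 = 7 each, +1 to first 2
Round 2: Dunmere=26 Greywater=22 Ironridge=26 → close Dunmere (overflow 17)
  26÷2 = 13 each, +1 to first 0
Round 3: Greywater=35 Ironridge=39 → close Ironridge (overflow 30)
  39÷1 = 39 each, +1 to first 0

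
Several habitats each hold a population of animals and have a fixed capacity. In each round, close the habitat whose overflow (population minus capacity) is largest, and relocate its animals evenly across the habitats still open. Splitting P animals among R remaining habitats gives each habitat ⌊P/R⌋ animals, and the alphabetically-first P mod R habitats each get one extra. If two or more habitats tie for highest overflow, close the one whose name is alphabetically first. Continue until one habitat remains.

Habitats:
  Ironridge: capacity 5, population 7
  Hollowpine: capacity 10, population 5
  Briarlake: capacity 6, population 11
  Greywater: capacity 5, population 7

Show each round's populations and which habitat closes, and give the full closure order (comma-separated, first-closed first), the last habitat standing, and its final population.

Round 1: Briarlake=11 Greywater=7 Hollowpine=5 Ironridge=7 → close Briarlake (overflow 5)
  11÷3 = 3 each, +1 to first 2
Round 2: Greywater=11 Hollowpine=9 Ironridge=10 → close Greywater (overflow 6)
  11÷2 = 5 each, +1 to first 1
Round 3: Hollowpine=15 Ironridge=15 → close Ironridge (overflow 10)
  15÷1 = 15 each, +1 to first 0

Closure order: Briarlake, Greywater, Ironridge
Last habitat: Hollowpine with 30 animals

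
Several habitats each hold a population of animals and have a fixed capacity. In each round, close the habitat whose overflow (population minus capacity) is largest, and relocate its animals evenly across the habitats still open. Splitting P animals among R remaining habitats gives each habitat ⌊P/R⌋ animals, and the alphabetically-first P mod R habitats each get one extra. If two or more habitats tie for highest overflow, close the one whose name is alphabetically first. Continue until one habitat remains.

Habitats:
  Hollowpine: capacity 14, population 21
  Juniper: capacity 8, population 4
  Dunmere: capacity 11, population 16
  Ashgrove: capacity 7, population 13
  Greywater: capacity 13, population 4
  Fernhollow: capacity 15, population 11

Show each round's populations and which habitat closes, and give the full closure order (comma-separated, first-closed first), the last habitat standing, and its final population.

Round 1: Ashgrove=13 Dunmere=16 Fernhollow=11 Greywater=4 Hollowpine=21 Juniper=4 → close Hollowpine (overflow 7)
  21÷5 = 4 each, +1 to first 1
Round 2: Ashgrove=18 Dunmere=20 Fernhollow=15 Greywater=8 Juniper=8 → close Ashgrove (overflow 11)
  18÷4 = 4 each, +1 to first 2
Round 3: Dunmere=25 Fernhollow=20 Greywater=12 Juniper=12 → close Dunmere (overflow 14)
  25÷3 = 8 each, +1 to first 1
Round 4: Fernhollow=29 Greywater=20 Juniper=20 → close Fernhollow (overflow 14)
  29÷2 = 14 each, +1 to first 1
Round 5: Greywater=35 Juniper=34 → close Juniper (overflow 26)
  34÷1 = 34 each, +1 to first 0

Closure order: Hollowpine, Ashgrove, Dunmere, Fernhollow, Juniper
Last habitat: Greywater with 69 animals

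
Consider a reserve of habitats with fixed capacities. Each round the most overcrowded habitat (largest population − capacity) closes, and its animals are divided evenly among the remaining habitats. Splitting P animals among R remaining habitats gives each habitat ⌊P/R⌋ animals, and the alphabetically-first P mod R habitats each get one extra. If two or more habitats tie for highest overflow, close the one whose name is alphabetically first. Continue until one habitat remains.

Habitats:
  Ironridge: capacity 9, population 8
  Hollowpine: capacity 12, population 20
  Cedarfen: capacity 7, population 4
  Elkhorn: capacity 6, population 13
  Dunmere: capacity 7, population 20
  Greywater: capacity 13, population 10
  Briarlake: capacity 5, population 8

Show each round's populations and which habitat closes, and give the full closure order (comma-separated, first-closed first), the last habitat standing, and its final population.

Closure order: Dunmere, Hollowpine, Elkhorn, Briarlake, Cedarfen, Ironridge
Last habitat: Greywater with 83 animals

Round 1: Briarlake=8 Cedarfen=4 Dunmere=20 Elkhorn=13 Greywater=10 Hollowpine=20 Ironridge=8 → close Dunmere (overflow 13)
  20÷6 = 3 each, +1 to first 2
Round 2: Briarlake=12 Cedarfen=8 Elkhorn=16 Greywater=13 Hollowpine=23 Ironridge=11 → close Hollowpine (overflow 11)
  23÷5 = 4 each, +1 to first 3
Round 3: Briarlake=17 Cedarfen=13 Elkhorn=21 Greywater=17 Ironridge=15 → close Elkhorn (overflow 15)
  21÷4 = 5 each, +1 to first 1
Round 4: Briarlake=23 Cedarfen=18 Greywater=22 Ironridge=20 → close Briarlake (overflow 18)
  23÷3 = 7 each, +1 to first 2
Round 5: Cedarfen=26 Greywater=30 Ironridge=27 → close Cedarfen (overflow 19)
  26÷2 = 13 each, +1 to first 0
Round 6: Greywater=43 Ironridge=40 → close Ironridge (overflow 31)
  40÷1 = 40 each, +1 to first 0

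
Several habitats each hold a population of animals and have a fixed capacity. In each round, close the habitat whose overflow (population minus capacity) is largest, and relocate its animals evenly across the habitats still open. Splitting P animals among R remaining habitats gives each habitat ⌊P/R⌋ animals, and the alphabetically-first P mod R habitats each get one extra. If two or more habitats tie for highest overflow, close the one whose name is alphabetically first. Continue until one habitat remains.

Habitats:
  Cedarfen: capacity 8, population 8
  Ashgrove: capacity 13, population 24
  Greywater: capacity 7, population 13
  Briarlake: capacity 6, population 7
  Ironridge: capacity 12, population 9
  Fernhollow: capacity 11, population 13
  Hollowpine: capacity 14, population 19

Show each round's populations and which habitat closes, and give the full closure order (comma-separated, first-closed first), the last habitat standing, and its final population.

Closure order: Ashgrove, Greywater, Hollowpine, Briarlake, Cedarfen, Fernhollow
Last habitat: Ironridge with 93 animals

Round 1: Ashgrove=24 Briarlake=7 Cedarfen=8 Fernhollow=13 Greywater=13 Hollowpine=19 Ironridge=9 → close Ashgrove (overflow 11)
  24÷6 = 4 each, +1 to first 0
Round 2: Briarlake=11 Cedarfen=12 Fernhollow=17 Greywater=17 Hollowpine=23 Ironridge=13 → close Greywater (overflow 10)
  17÷5 = 3 each, +1 to first 2
Round 3: Briarlake=15 Cedarfen=16 Fernhollow=20 Hollowpine=26 Ironridge=16 → close Hollowpine (overflow 12)
  26÷4 = 6 each, +1 to first 2
Round 4: Briarlake=22 Cedarfen=23 Fernhollow=26 Ironridge=22 → close Briarlake (overflow 16)
  22÷3 = 7 each, +1 to first 1
Round 5: Cedarfen=31 Fernhollow=33 Ironridge=29 → close Cedarfen (overflow 23)
  31÷2 = 15 each, +1 to first 1
Round 6: Fernhollow=49 Ironridge=44 → close Fernhollow (overflow 38)
  49÷1 = 49 each, +1 to first 0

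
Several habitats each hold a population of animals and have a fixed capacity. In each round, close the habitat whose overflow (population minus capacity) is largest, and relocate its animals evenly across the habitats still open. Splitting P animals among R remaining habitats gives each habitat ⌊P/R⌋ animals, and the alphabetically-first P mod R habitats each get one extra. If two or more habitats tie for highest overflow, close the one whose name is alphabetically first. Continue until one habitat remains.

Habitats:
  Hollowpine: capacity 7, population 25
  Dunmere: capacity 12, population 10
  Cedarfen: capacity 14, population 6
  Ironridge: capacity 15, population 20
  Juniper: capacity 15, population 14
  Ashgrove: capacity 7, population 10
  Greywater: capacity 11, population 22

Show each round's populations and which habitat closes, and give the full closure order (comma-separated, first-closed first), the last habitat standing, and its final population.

Round 1: Ashgrove=10 Cedarfen=6 Dunmere=10 Greywater=22 Hollowpine=25 Ironridge=20 Juniper=14 → close Hollowpine (overflow 18)
  25÷6 = 4 each, +1 to first 1
Round 2: Ashgrove=15 Cedarfen=10 Dunmere=14 Greywater=26 Ironridge=24 Juniper=18 → close Greywater (overflow 15)
  26÷5 = 5 each, +1 to first 1
Round 3: Ashgrove=21 Cedarfen=15 Dunmere=19 Ironridge=29 Juniper=23 → close Ashgrove (overflow 14)
  21÷4 = 5 each, +1 to first 1
Round 4: Cedarfen=21 Dunmere=24 Ironridge=34 Juniper=28 → close Ironridge (overflow 19)
  34÷3 = 11 each, +1 to first 1
Round 5: Cedarfen=33 Dunmere=35 Juniper=39 → close Juniper (overflow 24)
  39÷2 = 19 each, +1 to first 1
Round 6: Cedarfen=53 Dunmere=54 → close Dunmere (overflow 42)
  54÷1 = 54 each, +1 to first 0

Closure order: Hollowpine, Greywater, Ashgrove, Ironridge, Juniper, Dunmere
Last habitat: Cedarfen with 107 animals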